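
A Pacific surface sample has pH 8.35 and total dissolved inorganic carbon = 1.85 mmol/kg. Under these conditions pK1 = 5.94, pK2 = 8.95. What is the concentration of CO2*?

[CO2*] = 5.73 μmol/kg

α₀ = 1 / (1 + K1/[H⁺] + K1K2/[H⁺]²) = 1 / (1 + 10^+2.41 + 10^+1.81)
   = 1 / (1 + 257.04 + 64.565) = 1/322.61 = 0.003100
[CO2*] = α₀ × DIC = 0.003100 × 1.85 = 0.00573 mmol/kg = 5.73 μmol/kg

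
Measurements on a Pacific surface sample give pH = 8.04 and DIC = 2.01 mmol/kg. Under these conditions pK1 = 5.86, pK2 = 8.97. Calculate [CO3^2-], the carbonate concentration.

α₂ = 1 / (1 + [H⁺]/K2 + [H⁺]²/(K1K2)) = 1 / (1 + 10^+0.93 + 10^-1.25)
   = 1 / (1 + 8.5114 + 0.056234) = 1/9.5676 = 0.1045
[CO3²⁻] = α₂ × DIC = 0.1045 × 2.01 = 0.210 mmol/kg

[CO3²⁻] = 0.210 mmol/kg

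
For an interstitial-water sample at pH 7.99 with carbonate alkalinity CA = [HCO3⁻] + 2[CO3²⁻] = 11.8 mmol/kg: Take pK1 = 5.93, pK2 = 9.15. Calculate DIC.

CA = [HCO3⁻] + 2[CO3²⁻] = (α₁ + 2α₂)·DIC
At pH 7.99: [H⁺]/K1 = 10^-2.06 = 0.0087096, K2/[H⁺] = 10^-1.16 = 0.069183
α₁ = 1/(1 + 0.0087096 + 0.069183) = 1/1.0779 = 0.9277; α₂ = α₁·K2/[H⁺] = 0.06418
α₁ + 2α₂ = 1.0561
DIC = CA / (α₁ + 2α₂) = 11.8 / 1.0561 = 11.2 mmol/kg

DIC = 11.2 mmol/kg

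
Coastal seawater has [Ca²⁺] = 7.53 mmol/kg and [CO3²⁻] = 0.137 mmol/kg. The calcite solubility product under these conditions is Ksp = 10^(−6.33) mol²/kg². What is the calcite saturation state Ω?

Ω = 2.21

Ksp = 10^(−6.33) = 4.677×10^-7
Ω = [Ca²⁺][CO3²⁻]/Ksp = (7.53×10^-3)(0.137×10^-3) / 4.677×10^-7 = 2.21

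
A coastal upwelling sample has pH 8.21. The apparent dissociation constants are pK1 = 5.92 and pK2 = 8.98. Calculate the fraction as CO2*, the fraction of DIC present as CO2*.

α₀ = 0.00436

α₀ = 1 / (1 + K1/[H⁺] + K1K2/[H⁺]²) = 1 / (1 + 10^+2.29 + 10^+1.52)
   = 1 / (1 + 194.98 + 33.113) = 1/229.10 = 0.004365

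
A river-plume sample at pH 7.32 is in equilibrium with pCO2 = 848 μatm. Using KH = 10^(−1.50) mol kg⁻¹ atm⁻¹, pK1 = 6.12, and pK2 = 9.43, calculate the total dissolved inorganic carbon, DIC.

DIC = 0.455 mmol/kg

[CO2*] = KH · pCO2 = 10^(−1.50) × 848×10^-6 = 2.682×10^-5 mol/kg
α₀ = 1/(1 + K1/[H⁺] + K1K2/[H⁺]²) = 1/(1 + 10^+1.20 + 10^-0.91) = 0.05892
DIC = [CO2*]/α₀ = 2.682×10^-5 / 0.05892 = 0.455 mmol/kg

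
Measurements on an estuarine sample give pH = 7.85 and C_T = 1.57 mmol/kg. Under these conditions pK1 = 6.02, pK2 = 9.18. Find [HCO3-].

α₁ = 1 / (1 + [H⁺]/K1 + K2/[H⁺]) = 1 / (1 + 10^-1.83 + 10^-1.33)
   = 1 / (1 + 0.014791 + 0.046774) = 1/1.0616 = 0.9420
[HCO3⁻] = α₁ × DIC = 0.9420 × 1.57 = 1.48 mmol/kg

[HCO3⁻] = 1.48 mmol/kg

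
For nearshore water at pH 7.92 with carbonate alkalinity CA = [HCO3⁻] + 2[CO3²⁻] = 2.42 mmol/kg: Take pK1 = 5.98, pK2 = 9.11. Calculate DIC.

CA = [HCO3⁻] + 2[CO3²⁻] = (α₁ + 2α₂)·DIC
At pH 7.92: [H⁺]/K1 = 10^-1.94 = 0.011482, K2/[H⁺] = 10^-1.19 = 0.064565
α₁ = 1/(1 + 0.011482 + 0.064565) = 1/1.0760 = 0.9293; α₂ = α₁·K2/[H⁺] = 0.06000
α₁ + 2α₂ = 1.0493
DIC = CA / (α₁ + 2α₂) = 2.42 / 1.0493 = 2.31 mmol/kg

DIC = 2.31 mmol/kg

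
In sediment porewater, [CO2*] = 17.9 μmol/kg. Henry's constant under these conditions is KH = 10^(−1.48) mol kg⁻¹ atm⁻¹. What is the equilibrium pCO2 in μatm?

pCO2 = 541 μatm

KH = 10^(−1.48) = 3.311×10^-2 mol kg⁻¹ atm⁻¹
pCO2 = [CO2*]/KH = 17.9×10^-6 / 3.311×10^-2 = 5.41×10^-4 atm = 541 μatm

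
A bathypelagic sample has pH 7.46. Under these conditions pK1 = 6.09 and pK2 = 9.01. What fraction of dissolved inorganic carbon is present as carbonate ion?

α₂ = 0.0263

α₂ = 1 / (1 + [H⁺]/K2 + [H⁺]²/(K1K2)) = 1 / (1 + 10^+1.55 + 10^+0.18)
   = 1 / (1 + 35.481 + 1.5136) = 1/37.995 = 0.02632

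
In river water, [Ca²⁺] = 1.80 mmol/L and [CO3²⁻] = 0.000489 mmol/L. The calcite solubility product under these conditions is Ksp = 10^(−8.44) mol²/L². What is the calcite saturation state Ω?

Ω = 0.242

Ksp = 10^(−8.44) = 3.631×10^-9
Ω = [Ca²⁺][CO3²⁻]/Ksp = (1.80×10^-3)(0.000489×10^-3) / 3.631×10^-9 = 0.242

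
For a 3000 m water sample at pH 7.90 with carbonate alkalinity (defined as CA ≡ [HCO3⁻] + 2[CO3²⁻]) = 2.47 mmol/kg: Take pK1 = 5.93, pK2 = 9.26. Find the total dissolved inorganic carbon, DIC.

DIC = 2.40 mmol/kg

CA = [HCO3⁻] + 2[CO3²⁻] = (α₁ + 2α₂)·DIC
At pH 7.90: [H⁺]/K1 = 10^-1.97 = 0.010715, K2/[H⁺] = 10^-1.36 = 0.043652
α₁ = 1/(1 + 0.010715 + 0.043652) = 1/1.0544 = 0.9484; α₂ = α₁·K2/[H⁺] = 0.04140
α₁ + 2α₂ = 1.0312
DIC = CA / (α₁ + 2α₂) = 2.47 / 1.0312 = 2.40 mmol/kg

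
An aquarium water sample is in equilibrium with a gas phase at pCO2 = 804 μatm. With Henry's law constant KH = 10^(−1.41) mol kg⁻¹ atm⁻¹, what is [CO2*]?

[CO2*] = 31.3 μmol/kg

KH = 10^(−1.41) = 3.890×10^-2 mol kg⁻¹ atm⁻¹
[CO2*] = KH · pCO2 = 3.890×10^-2 × 804×10^-6 atm = 3.13×10^-5 mol/kg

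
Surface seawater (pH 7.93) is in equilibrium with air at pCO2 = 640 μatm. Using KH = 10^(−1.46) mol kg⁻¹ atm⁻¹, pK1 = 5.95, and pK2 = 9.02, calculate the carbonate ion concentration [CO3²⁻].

[CO2*] = KH · pCO2 = 10^(−1.46) × 640×10^-6 = 2.219×10^-5 mol/kg
α₀ = 1/(1 + K1/[H⁺] + K1K2/[H⁺]²) = 1/(1 + 10^+1.98 + 10^+0.89) = 0.009591
DIC = [CO2*]/α₀ = 2.219×10^-5 / 0.009591 = 2.314 mmol/kg
[CO3²⁻] = α₂·DIC; α₂ = 0.07445, so [CO3²⁻] = 0.07445 × 2.314 = 0.172 mmol/kg

[CO3²⁻] = 0.172 mmol/kg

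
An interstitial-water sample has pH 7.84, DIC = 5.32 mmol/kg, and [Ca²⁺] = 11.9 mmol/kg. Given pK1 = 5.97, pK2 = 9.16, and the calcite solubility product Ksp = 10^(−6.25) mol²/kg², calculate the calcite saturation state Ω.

Ω = 5.08

α₂ = 1 / (1 + [H⁺]/K2 + [H⁺]²/(K1K2)) = 1 / (1 + 10^+1.32 + 10^-0.55)
   = 1 / (1 + 20.893 + 0.28184) = 1/22.175 = 0.04510
[CO3²⁻] = α₂ × DIC = 0.04510 × 5.32 = 0.2399 mmol/kg
Ksp = 10^(−6.25) = 5.623×10^-7
Ω = [Ca²⁺][CO3²⁻]/Ksp = (11.9×10^-3)(2.399×10^-4) / 5.623×10^-7 = 5.08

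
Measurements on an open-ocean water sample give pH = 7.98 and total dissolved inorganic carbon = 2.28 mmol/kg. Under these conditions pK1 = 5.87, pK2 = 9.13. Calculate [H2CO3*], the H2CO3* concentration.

[CO2*] = 16.4 μmol/kg

α₀ = 1 / (1 + K1/[H⁺] + K1K2/[H⁺]²) = 1 / (1 + 10^+2.11 + 10^+0.96)
   = 1 / (1 + 128.82 + 9.1201) = 1/138.95 = 0.007197
[CO2*] = α₀ × DIC = 0.007197 × 2.28 = 0.0164 mmol/kg = 16.4 μmol/kg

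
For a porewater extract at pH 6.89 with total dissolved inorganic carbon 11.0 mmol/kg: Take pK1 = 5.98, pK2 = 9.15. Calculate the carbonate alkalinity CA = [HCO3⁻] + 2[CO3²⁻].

CA = [HCO3⁻] + 2[CO3²⁻] = (α₁ + 2α₂)·DIC
At pH 6.89: [H⁺]/K1 = 10^-0.91 = 0.12303, K2/[H⁺] = 10^-2.26 = 0.0054954
α₁ = 1/(1 + 0.12303 + 0.0054954) = 1/1.1285 = 0.8861; α₂ = α₁·K2/[H⁺] = 0.004870
α₁ + 2α₂ = 0.8959
CA = 0.8959 × 11.0 = 9.85 mmol/kg

CA = 9.85 mmol/kg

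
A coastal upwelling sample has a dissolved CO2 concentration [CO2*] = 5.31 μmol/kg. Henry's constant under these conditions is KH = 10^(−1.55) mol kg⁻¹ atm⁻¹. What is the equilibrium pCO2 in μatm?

KH = 10^(−1.55) = 2.818×10^-2 mol kg⁻¹ atm⁻¹
pCO2 = [CO2*]/KH = 5.31×10^-6 / 2.818×10^-2 = 1.88×10^-4 atm = 188 μatm

pCO2 = 188 μatm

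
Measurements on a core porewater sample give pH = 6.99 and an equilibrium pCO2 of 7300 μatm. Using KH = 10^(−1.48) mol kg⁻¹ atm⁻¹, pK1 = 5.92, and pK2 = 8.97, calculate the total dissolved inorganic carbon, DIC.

DIC = 3.11 mmol/kg

[CO2*] = KH · pCO2 = 10^(−1.48) × 7300×10^-6 = 2.417×10^-4 mol/kg
α₀ = 1/(1 + K1/[H⁺] + K1K2/[H⁺]²) = 1/(1 + 10^+1.07 + 10^-0.91) = 0.07769
DIC = [CO2*]/α₀ = 2.417×10^-4 / 0.07769 = 3.11 mmol/kg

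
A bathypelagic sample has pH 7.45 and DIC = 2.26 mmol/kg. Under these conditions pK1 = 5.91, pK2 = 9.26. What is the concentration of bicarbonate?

α₁ = 1 / (1 + [H⁺]/K1 + K2/[H⁺]) = 1 / (1 + 10^-1.54 + 10^-1.81)
   = 1 / (1 + 0.028840 + 0.015488) = 1/1.0443 = 0.9576
[HCO3⁻] = α₁ × DIC = 0.9576 × 2.26 = 2.16 mmol/kg

[HCO3⁻] = 2.16 mmol/kg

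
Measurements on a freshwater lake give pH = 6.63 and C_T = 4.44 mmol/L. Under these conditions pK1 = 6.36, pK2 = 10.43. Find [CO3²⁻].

α₂ = 1 / (1 + [H⁺]/K2 + [H⁺]²/(K1K2)) = 1 / (1 + 10^+3.80 + 10^+3.53)
   = 1 / (1 + 6309.6 + 3388.4) = 1/9699.0 = 0.0001031
[CO3²⁻] = α₂ × DIC = 0.0001031 × 4.44 = 0.000458 mmol/L = 0.458 μmol/L

[CO3²⁻] = 0.458 μmol/L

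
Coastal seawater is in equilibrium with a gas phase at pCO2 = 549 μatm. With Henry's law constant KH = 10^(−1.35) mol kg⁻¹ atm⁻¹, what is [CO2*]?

[CO2*] = 24.5 μmol/kg

KH = 10^(−1.35) = 4.467×10^-2 mol kg⁻¹ atm⁻¹
[CO2*] = KH · pCO2 = 4.467×10^-2 × 549×10^-6 atm = 2.45×10^-5 mol/kg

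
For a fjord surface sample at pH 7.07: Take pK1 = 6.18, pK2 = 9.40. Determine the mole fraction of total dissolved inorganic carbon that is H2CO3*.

α₀ = 0.114

α₀ = 1 / (1 + K1/[H⁺] + K1K2/[H⁺]²) = 1 / (1 + 10^+0.89 + 10^-1.44)
   = 1 / (1 + 7.7625 + 0.036308) = 1/8.7988 = 0.1137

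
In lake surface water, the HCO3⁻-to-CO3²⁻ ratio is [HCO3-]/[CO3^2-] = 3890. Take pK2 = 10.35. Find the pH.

From K2 = [H⁺][CO3^2-]/[HCO3-]:  pH = pK2 − log₁₀([HCO3-]/[CO3^2-])
log₁₀(3890) = +3.590
pH = 10.35 − (+3.590) = 6.76

pH = 6.76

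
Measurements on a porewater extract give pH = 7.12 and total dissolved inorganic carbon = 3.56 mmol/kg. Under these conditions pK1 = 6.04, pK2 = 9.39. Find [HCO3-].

[HCO3⁻] = 3.27 mmol/kg

α₁ = 1 / (1 + [H⁺]/K1 + K2/[H⁺]) = 1 / (1 + 10^-1.08 + 10^-2.27)
   = 1 / (1 + 0.083176 + 0.0053703) = 1/1.0885 = 0.9187
[HCO3⁻] = α₁ × DIC = 0.9187 × 3.56 = 3.27 mmol/kg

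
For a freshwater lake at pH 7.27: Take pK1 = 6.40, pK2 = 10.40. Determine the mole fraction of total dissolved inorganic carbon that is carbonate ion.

α₂ = 0.000653

α₂ = 1 / (1 + [H⁺]/K2 + [H⁺]²/(K1K2)) = 1 / (1 + 10^+3.13 + 10^+2.26)
   = 1 / (1 + 1349.0 + 181.97) = 1/1531.9 = 0.0006528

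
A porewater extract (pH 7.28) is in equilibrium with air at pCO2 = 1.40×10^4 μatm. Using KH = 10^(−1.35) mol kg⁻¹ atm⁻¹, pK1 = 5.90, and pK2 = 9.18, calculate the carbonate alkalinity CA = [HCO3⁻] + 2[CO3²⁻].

[CO2*] = KH · pCO2 = 10^(−1.35) × 1.40×10^4×10^-6 = 6.254×10^-4 mol/kg
α₀ = 1/(1 + K1/[H⁺] + K1K2/[H⁺]²) = 1/(1 + 10^+1.38 + 10^-0.52) = 0.03954
DIC = [CO2*]/α₀ = 6.254×10^-4 / 0.03954 = 15.82 mmol/kg
CA = (α₁ + 2α₂)·DIC = (0.9485 + 2×0.01194) × 15.82 = 15.4 mmol/kg

CA = 15.4 mmol/kg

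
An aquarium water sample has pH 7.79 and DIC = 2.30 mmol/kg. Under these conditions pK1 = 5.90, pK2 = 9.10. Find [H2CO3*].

α₀ = 1 / (1 + K1/[H⁺] + K1K2/[H⁺]²) = 1 / (1 + 10^+1.89 + 10^+0.58)
   = 1 / (1 + 77.625 + 3.8019) = 1/82.427 = 0.01213
[CO2*] = α₀ × DIC = 0.01213 × 2.30 = 0.0279 mmol/kg

[CO2*] = 0.0279 mmol/kg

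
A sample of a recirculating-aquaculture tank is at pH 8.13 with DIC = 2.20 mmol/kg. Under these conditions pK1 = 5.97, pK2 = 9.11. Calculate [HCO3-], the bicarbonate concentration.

[HCO3⁻] = 1.98 mmol/kg

α₁ = 1 / (1 + [H⁺]/K1 + K2/[H⁺]) = 1 / (1 + 10^-2.16 + 10^-0.98)
   = 1 / (1 + 0.0069183 + 0.10471) = 1/1.1116 = 0.8996
[HCO3⁻] = α₁ × DIC = 0.8996 × 2.20 = 1.98 mmol/kg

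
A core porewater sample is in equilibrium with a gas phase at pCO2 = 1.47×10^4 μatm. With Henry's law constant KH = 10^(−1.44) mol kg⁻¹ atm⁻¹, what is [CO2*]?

[CO2*] = 534 μmol/kg

KH = 10^(−1.44) = 3.631×10^-2 mol kg⁻¹ atm⁻¹
[CO2*] = KH · pCO2 = 3.631×10^-2 × 1.47×10^4×10^-6 atm = 5.34×10^-4 mol/kg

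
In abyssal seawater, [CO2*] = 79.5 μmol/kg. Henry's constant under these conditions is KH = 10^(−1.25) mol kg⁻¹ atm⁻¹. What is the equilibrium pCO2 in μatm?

pCO2 = 1410 μatm

KH = 10^(−1.25) = 5.623×10^-2 mol kg⁻¹ atm⁻¹
pCO2 = [CO2*]/KH = 79.5×10^-6 / 5.623×10^-2 = 1.41×10^-3 atm = 1410 μatm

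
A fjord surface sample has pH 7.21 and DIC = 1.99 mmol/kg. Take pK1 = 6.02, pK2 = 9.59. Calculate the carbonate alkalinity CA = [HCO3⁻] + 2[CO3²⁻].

CA = [HCO3⁻] + 2[CO3²⁻] = (α₁ + 2α₂)·DIC
At pH 7.21: [H⁺]/K1 = 10^-1.19 = 0.064565, K2/[H⁺] = 10^-2.38 = 0.0041687
α₁ = 1/(1 + 0.064565 + 0.0041687) = 1/1.0687 = 0.9357; α₂ = α₁·K2/[H⁺] = 0.003901
α₁ + 2α₂ = 0.9435
CA = 0.9435 × 1.99 = 1.88 mmol/kg

CA = 1.88 mmol/kg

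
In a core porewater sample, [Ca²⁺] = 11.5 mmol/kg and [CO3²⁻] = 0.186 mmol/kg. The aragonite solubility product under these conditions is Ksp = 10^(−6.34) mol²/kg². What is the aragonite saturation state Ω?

Ksp = 10^(−6.34) = 4.571×10^-7
Ω = [Ca²⁺][CO3²⁻]/Ksp = (11.5×10^-3)(0.186×10^-3) / 4.571×10^-7 = 4.68

Ω = 4.68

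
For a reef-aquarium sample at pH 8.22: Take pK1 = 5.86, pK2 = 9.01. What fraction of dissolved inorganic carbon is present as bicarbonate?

α₁ = 0.857

α₁ = 1 / (1 + [H⁺]/K1 + K2/[H⁺]) = 1 / (1 + 10^-2.36 + 10^-0.79)
   = 1 / (1 + 0.0043652 + 0.16218) = 1/1.1665 = 0.8572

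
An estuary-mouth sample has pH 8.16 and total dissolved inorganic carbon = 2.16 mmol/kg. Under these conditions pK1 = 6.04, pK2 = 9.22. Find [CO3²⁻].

α₂ = 1 / (1 + [H⁺]/K2 + [H⁺]²/(K1K2)) = 1 / (1 + 10^+1.06 + 10^-1.06)
   = 1 / (1 + 11.482 + 0.087096) = 1/12.569 = 0.07956
[CO3²⁻] = α₂ × DIC = 0.07956 × 2.16 = 0.172 mmol/kg

[CO3²⁻] = 0.172 mmol/kg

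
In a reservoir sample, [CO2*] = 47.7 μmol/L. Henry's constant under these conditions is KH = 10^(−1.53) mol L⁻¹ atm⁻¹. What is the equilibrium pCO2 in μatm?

pCO2 = 1620 μatm

KH = 10^(−1.53) = 2.951×10^-2 mol L⁻¹ atm⁻¹
pCO2 = [CO2*]/KH = 47.7×10^-6 / 2.951×10^-2 = 1.62×10^-3 atm = 1620 μatm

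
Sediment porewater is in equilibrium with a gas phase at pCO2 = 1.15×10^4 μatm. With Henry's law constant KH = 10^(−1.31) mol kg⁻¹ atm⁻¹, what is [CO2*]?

KH = 10^(−1.31) = 4.898×10^-2 mol kg⁻¹ atm⁻¹
[CO2*] = KH · pCO2 = 4.898×10^-2 × 1.15×10^4×10^-6 atm = 5.63×10^-4 mol/kg

[CO2*] = 563 μmol/kg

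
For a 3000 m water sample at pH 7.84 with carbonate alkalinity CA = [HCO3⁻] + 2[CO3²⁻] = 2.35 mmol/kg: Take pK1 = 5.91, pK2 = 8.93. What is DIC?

CA = [HCO3⁻] + 2[CO3²⁻] = (α₁ + 2α₂)·DIC
At pH 7.84: [H⁺]/K1 = 10^-1.93 = 0.011749, K2/[H⁺] = 10^-1.09 = 0.081283
α₁ = 1/(1 + 0.011749 + 0.081283) = 1/1.0930 = 0.9149; α₂ = α₁·K2/[H⁺] = 0.07436
α₁ + 2α₂ = 1.0636
DIC = CA / (α₁ + 2α₂) = 2.35 / 1.0636 = 2.21 mmol/kg

DIC = 2.21 mmol/kg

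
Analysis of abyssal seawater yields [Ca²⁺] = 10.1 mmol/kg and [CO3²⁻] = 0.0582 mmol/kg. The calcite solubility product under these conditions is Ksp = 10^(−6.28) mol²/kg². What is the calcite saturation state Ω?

Ω = 1.12

Ksp = 10^(−6.28) = 5.248×10^-7
Ω = [Ca²⁺][CO3²⁻]/Ksp = (10.1×10^-3)(0.0582×10^-3) / 5.248×10^-7 = 1.12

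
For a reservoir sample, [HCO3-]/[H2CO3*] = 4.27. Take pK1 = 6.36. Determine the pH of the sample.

pH = 6.99

From K1 = [H⁺][HCO3-]/[H2CO3*]:  pH = pK1 + log₁₀([HCO3-]/[H2CO3*])
log₁₀(4.27) = +0.630
pH = 6.36 + (+0.630) = 6.99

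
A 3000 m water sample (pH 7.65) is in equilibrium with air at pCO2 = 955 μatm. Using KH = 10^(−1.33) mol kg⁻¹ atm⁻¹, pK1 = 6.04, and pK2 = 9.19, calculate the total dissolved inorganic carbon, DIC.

DIC = 1.92 mmol/kg

[CO2*] = KH · pCO2 = 10^(−1.33) × 955×10^-6 = 4.467×10^-5 mol/kg
α₀ = 1/(1 + K1/[H⁺] + K1K2/[H⁺]²) = 1/(1 + 10^+1.61 + 10^+0.07) = 0.02330
DIC = [CO2*]/α₀ = 4.467×10^-5 / 0.02330 = 1.92 mmol/kg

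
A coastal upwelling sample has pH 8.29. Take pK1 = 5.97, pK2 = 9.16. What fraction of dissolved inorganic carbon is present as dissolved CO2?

α₀ = 0.00420

α₀ = 1 / (1 + K1/[H⁺] + K1K2/[H⁺]²) = 1 / (1 + 10^+2.32 + 10^+1.45)
   = 1 / (1 + 208.93 + 28.184) = 1/238.11 = 0.004200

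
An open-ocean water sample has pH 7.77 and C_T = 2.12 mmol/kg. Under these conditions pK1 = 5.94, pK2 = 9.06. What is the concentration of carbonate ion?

[CO3²⁻] = 0.102 mmol/kg

α₂ = 1 / (1 + [H⁺]/K2 + [H⁺]²/(K1K2)) = 1 / (1 + 10^+1.29 + 10^-0.54)
   = 1 / (1 + 19.498 + 0.28840) = 1/20.787 = 0.04811
[CO3²⁻] = α₂ × DIC = 0.04811 × 2.12 = 0.102 mmol/kg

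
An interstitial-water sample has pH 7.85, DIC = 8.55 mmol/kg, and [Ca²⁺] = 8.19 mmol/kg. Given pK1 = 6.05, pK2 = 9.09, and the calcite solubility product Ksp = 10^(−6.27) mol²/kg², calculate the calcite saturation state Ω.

α₂ = 1 / (1 + [H⁺]/K2 + [H⁺]²/(K1K2)) = 1 / (1 + 10^+1.24 + 10^-0.56)
   = 1 / (1 + 17.378 + 0.27542) = 1/18.653 = 0.05361
[CO3²⁻] = α₂ × DIC = 0.05361 × 8.55 = 0.4584 mmol/kg
Ksp = 10^(−6.27) = 5.370×10^-7
Ω = [Ca²⁺][CO3²⁻]/Ksp = (8.19×10^-3)(4.584×10^-4) / 5.370×10^-7 = 6.99

Ω = 6.99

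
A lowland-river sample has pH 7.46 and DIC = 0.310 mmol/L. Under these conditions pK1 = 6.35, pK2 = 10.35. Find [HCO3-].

[HCO3⁻] = 0.287 mmol/L

α₁ = 1 / (1 + [H⁺]/K1 + K2/[H⁺]) = 1 / (1 + 10^-1.11 + 10^-2.89)
   = 1 / (1 + 0.077625 + 0.0012882) = 1/1.0789 = 0.9269
[HCO3⁻] = α₁ × DIC = 0.9269 × 0.310 = 0.287 mmol/L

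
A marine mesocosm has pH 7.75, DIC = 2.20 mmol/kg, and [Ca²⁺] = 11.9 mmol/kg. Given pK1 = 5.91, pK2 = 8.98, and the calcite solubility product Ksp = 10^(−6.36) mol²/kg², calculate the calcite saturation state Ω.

α₂ = 1 / (1 + [H⁺]/K2 + [H⁺]²/(K1K2)) = 1 / (1 + 10^+1.23 + 10^-0.61)
   = 1 / (1 + 16.982 + 0.24547) = 1/18.228 = 0.05486
[CO3²⁻] = α₂ × DIC = 0.05486 × 2.20 = 0.1207 mmol/kg
Ksp = 10^(−6.36) = 4.365×10^-7
Ω = [Ca²⁺][CO3²⁻]/Ksp = (11.9×10^-3)(1.207×10^-4) / 4.365×10^-7 = 3.29

Ω = 3.29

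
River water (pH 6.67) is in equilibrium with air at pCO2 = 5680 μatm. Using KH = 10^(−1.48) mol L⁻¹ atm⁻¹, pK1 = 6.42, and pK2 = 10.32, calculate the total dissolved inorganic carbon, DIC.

DIC = 0.523 mmol/L

[CO2*] = KH · pCO2 = 10^(−1.48) × 5680×10^-6 = 1.881×10^-4 mol/L
α₀ = 1/(1 + K1/[H⁺] + K1K2/[H⁺]²) = 1/(1 + 10^+0.25 + 10^-3.40) = 0.3599
DIC = [CO2*]/α₀ = 1.881×10^-4 / 0.3599 = 0.523 mmol/L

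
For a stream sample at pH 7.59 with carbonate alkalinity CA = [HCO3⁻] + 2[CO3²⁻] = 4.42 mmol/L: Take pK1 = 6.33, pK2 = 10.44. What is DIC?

DIC = 4.66 mmol/L

CA = [HCO3⁻] + 2[CO3²⁻] = (α₁ + 2α₂)·DIC
At pH 7.59: [H⁺]/K1 = 10^-1.26 = 0.054954, K2/[H⁺] = 10^-2.85 = 0.0014125
α₁ = 1/(1 + 0.054954 + 0.0014125) = 1/1.0564 = 0.9466; α₂ = α₁·K2/[H⁺] = 0.001337
α₁ + 2α₂ = 0.9493
DIC = CA / (α₁ + 2α₂) = 4.42 / 0.9493 = 4.66 mmol/L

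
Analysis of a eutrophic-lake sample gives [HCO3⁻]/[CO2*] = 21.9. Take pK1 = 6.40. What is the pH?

pH = 7.74

From K1 = [H⁺][HCO3⁻]/[CO2*]:  pH = pK1 + log₁₀([HCO3⁻]/[CO2*])
log₁₀(21.9) = +1.340
pH = 6.40 + (+1.340) = 7.74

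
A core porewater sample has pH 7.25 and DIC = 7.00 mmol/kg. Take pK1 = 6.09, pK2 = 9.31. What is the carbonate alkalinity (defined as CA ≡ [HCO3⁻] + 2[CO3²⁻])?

CA = [HCO3⁻] + 2[CO3²⁻] = (α₁ + 2α₂)·DIC
At pH 7.25: [H⁺]/K1 = 10^-1.16 = 0.069183, K2/[H⁺] = 10^-2.06 = 0.0087096
α₁ = 1/(1 + 0.069183 + 0.0087096) = 1/1.0779 = 0.9277; α₂ = α₁·K2/[H⁺] = 0.008080
α₁ + 2α₂ = 0.9439
CA = 0.9439 × 7.00 = 6.61 mmol/kg

CA = 6.61 mmol/kg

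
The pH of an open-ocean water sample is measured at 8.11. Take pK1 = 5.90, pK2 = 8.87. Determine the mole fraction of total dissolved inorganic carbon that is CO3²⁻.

α₂ = 1 / (1 + [H⁺]/K2 + [H⁺]²/(K1K2)) = 1 / (1 + 10^+0.76 + 10^-1.45)
   = 1 / (1 + 5.7544 + 0.035481) = 1/6.7899 = 0.1473

α₂ = 0.147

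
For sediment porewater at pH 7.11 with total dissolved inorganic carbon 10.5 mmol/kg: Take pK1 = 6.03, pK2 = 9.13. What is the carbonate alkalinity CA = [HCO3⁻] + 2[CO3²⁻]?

CA = 9.79 mmol/kg

CA = [HCO3⁻] + 2[CO3²⁻] = (α₁ + 2α₂)·DIC
At pH 7.11: [H⁺]/K1 = 10^-1.08 = 0.083176, K2/[H⁺] = 10^-2.02 = 0.0095499
α₁ = 1/(1 + 0.083176 + 0.0095499) = 1/1.0927 = 0.9151; α₂ = α₁·K2/[H⁺] = 0.008740
α₁ + 2α₂ = 0.9326
CA = 0.9326 × 10.5 = 9.79 mmol/kg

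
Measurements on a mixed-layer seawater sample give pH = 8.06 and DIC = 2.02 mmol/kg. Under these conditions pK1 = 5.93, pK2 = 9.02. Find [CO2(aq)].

[CO2*] = 13.4 μmol/kg

α₀ = 1 / (1 + K1/[H⁺] + K1K2/[H⁺]²) = 1 / (1 + 10^+2.13 + 10^+1.17)
   = 1 / (1 + 134.90 + 14.791) = 1/150.69 = 0.006636
[CO2*] = α₀ × DIC = 0.006636 × 2.02 = 0.0134 mmol/kg = 13.4 μmol/kg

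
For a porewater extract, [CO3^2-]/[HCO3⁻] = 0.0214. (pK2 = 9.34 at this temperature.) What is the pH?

From K2 = [H⁺][CO3^2-]/[HCO3⁻]:  pH = pK2 + log₁₀([CO3^2-]/[HCO3⁻])
log₁₀(0.0214) = -1.670
pH = 9.34 + (-1.670) = 7.67

pH = 7.67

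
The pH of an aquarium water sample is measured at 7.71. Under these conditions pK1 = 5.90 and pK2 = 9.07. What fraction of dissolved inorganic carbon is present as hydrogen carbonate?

α₁ = 0.944

α₁ = 1 / (1 + [H⁺]/K1 + K2/[H⁺]) = 1 / (1 + 10^-1.81 + 10^-1.36)
   = 1 / (1 + 0.015488 + 0.043652) = 1/1.0591 = 0.9442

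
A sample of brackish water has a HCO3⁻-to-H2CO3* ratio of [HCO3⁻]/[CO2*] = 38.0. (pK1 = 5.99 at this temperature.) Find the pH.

pH = 7.57

From K1 = [H⁺][HCO3⁻]/[CO2*]:  pH = pK1 + log₁₀([HCO3⁻]/[CO2*])
log₁₀(38.0) = +1.580
pH = 5.99 + (+1.580) = 7.57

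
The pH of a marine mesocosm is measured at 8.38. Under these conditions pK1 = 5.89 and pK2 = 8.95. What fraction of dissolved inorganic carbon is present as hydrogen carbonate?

α₁ = 1 / (1 + [H⁺]/K1 + K2/[H⁺]) = 1 / (1 + 10^-2.49 + 10^-0.57)
   = 1 / (1 + 0.0032359 + 0.26915) = 1/1.2724 = 0.7859

α₁ = 0.786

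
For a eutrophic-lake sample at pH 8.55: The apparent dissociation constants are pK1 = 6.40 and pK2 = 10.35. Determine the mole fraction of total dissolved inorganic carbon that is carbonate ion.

α₂ = 0.0155

α₂ = 1 / (1 + [H⁺]/K2 + [H⁺]²/(K1K2)) = 1 / (1 + 10^+1.80 + 10^-0.35)
   = 1 / (1 + 63.096 + 0.44668) = 1/64.542 = 0.01549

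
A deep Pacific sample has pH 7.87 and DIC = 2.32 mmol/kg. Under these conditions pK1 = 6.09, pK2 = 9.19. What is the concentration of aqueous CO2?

[CO2*] = 0.0362 mmol/kg

α₀ = 1 / (1 + K1/[H⁺] + K1K2/[H⁺]²) = 1 / (1 + 10^+1.78 + 10^+0.46)
   = 1 / (1 + 60.256 + 2.8840) = 1/64.140 = 0.01559
[CO2*] = α₀ × DIC = 0.01559 × 2.32 = 0.0362 mmol/kg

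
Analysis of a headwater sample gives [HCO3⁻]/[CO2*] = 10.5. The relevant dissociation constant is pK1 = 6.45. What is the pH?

pH = 7.47

From K1 = [H⁺][HCO3⁻]/[CO2*]:  pH = pK1 + log₁₀([HCO3⁻]/[CO2*])
log₁₀(10.5) = +1.021
pH = 6.45 + (+1.021) = 7.47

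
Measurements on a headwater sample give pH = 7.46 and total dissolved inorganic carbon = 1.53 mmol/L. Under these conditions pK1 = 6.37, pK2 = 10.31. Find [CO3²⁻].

α₂ = 1 / (1 + [H⁺]/K2 + [H⁺]²/(K1K2)) = 1 / (1 + 10^+2.85 + 10^+1.76)
   = 1 / (1 + 707.95 + 57.544) = 1/766.49 = 0.001305
[CO3²⁻] = α₂ × DIC = 0.001305 × 1.53 = 0.00200 mmol/L = 2.00 μmol/L

[CO3²⁻] = 2.00 μmol/L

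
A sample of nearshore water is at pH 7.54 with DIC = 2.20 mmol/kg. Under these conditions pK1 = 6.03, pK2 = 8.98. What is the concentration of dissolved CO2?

α₀ = 1 / (1 + K1/[H⁺] + K1K2/[H⁺]²) = 1 / (1 + 10^+1.51 + 10^+0.07)
   = 1 / (1 + 32.359 + 1.1749) = 1/34.534 = 0.02896
[CO2*] = α₀ × DIC = 0.02896 × 2.20 = 0.0637 mmol/kg

[CO2*] = 0.0637 mmol/kg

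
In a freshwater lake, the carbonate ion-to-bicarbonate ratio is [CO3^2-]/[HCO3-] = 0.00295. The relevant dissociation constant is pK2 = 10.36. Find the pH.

pH = 7.83

From K2 = [H⁺][CO3^2-]/[HCO3-]:  pH = pK2 + log₁₀([CO3^2-]/[HCO3-])
log₁₀(0.00295) = -2.530
pH = 10.36 + (-2.530) = 7.83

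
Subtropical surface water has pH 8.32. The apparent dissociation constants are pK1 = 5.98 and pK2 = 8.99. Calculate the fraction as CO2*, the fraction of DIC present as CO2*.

α₀ = 0.00375

α₀ = 1 / (1 + K1/[H⁺] + K1K2/[H⁺]²) = 1 / (1 + 10^+2.34 + 10^+1.67)
   = 1 / (1 + 218.78 + 46.774) = 1/266.55 = 0.003752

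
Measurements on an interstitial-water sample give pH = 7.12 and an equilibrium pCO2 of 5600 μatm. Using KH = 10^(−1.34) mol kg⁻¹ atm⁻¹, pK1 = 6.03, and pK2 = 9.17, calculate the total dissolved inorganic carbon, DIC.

[CO2*] = KH · pCO2 = 10^(−1.34) × 5600×10^-6 = 2.560×10^-4 mol/kg
α₀ = 1/(1 + K1/[H⁺] + K1K2/[H⁺]²) = 1/(1 + 10^+1.09 + 10^-0.96) = 0.07456
DIC = [CO2*]/α₀ = 2.560×10^-4 / 0.07456 = 3.43 mmol/kg

DIC = 3.43 mmol/kg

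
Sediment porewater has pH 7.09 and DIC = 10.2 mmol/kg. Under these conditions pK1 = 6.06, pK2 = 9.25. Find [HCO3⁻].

α₁ = 1 / (1 + [H⁺]/K1 + K2/[H⁺]) = 1 / (1 + 10^-1.03 + 10^-2.16)
   = 1 / (1 + 0.093325 + 0.0069183) = 1/1.1002 = 0.9089
[HCO3⁻] = α₁ × DIC = 0.9089 × 10.2 = 9.27 mmol/kg

[HCO3⁻] = 9.27 mmol/kg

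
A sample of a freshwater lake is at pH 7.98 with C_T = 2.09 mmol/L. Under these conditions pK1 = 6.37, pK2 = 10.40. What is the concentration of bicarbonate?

[HCO3⁻] = 2.03 mmol/L

α₁ = 1 / (1 + [H⁺]/K1 + K2/[H⁺]) = 1 / (1 + 10^-1.61 + 10^-2.42)
   = 1 / (1 + 0.024547 + 0.0038019) = 1/1.0283 = 0.9724
[HCO3⁻] = α₁ × DIC = 0.9724 × 2.09 = 2.03 mmol/L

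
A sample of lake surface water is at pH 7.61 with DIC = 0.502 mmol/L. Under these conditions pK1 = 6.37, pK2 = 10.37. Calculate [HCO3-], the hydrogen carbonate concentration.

α₁ = 1 / (1 + [H⁺]/K1 + K2/[H⁺]) = 1 / (1 + 10^-1.24 + 10^-2.76)
   = 1 / (1 + 0.057544 + 0.0017378) = 1/1.0593 = 0.9440
[HCO3⁻] = α₁ × DIC = 0.9440 × 0.502 = 0.474 mmol/L

[HCO3⁻] = 0.474 mmol/L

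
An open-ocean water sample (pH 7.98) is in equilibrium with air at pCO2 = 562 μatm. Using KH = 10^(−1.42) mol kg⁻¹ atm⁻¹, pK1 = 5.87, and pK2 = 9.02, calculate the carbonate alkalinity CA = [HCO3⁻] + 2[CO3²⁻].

[CO2*] = KH · pCO2 = 10^(−1.42) × 562×10^-6 = 2.137×10^-5 mol/kg
α₀ = 1/(1 + K1/[H⁺] + K1K2/[H⁺]²) = 1/(1 + 10^+2.11 + 10^+1.07) = 0.007063
DIC = [CO2*]/α₀ = 2.137×10^-5 / 0.007063 = 3.025 mmol/kg
CA = (α₁ + 2α₂)·DIC = (0.9099 + 2×0.08299) × 3.025 = 3.25 mmol/kg

CA = 3.25 mmol/kg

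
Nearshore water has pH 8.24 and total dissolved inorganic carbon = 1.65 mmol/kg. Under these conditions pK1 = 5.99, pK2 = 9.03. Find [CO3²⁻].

[CO3²⁻] = 0.229 mmol/kg

α₂ = 1 / (1 + [H⁺]/K2 + [H⁺]²/(K1K2)) = 1 / (1 + 10^+0.79 + 10^-1.46)
   = 1 / (1 + 6.1660 + 0.034674) = 1/7.2006 = 0.1389
[CO3²⁻] = α₂ × DIC = 0.1389 × 1.65 = 0.229 mmol/kg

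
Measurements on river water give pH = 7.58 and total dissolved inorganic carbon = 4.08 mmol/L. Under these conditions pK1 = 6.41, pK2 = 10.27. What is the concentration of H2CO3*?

α₀ = 1 / (1 + K1/[H⁺] + K1K2/[H⁺]²) = 1 / (1 + 10^+1.17 + 10^-1.52)
   = 1 / (1 + 14.791 + 0.030200) = 1/15.821 = 0.06321
[CO2*] = α₀ × DIC = 0.06321 × 4.08 = 0.258 mmol/L

[CO2*] = 0.258 mmol/L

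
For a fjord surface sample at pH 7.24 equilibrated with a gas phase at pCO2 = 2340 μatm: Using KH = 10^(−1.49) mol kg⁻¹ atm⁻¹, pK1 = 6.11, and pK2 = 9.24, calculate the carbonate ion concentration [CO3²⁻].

[CO3²⁻] = 10.2 μmol/kg

[CO2*] = KH · pCO2 = 10^(−1.49) × 2340×10^-6 = 7.572×10^-5 mol/kg
α₀ = 1/(1 + K1/[H⁺] + K1K2/[H⁺]²) = 1/(1 + 10^+1.13 + 10^-0.87) = 0.06838
DIC = [CO2*]/α₀ = 7.572×10^-5 / 0.06838 = 1.107 mmol/kg
[CO3²⁻] = α₂·DIC; α₂ = 0.009224, so [CO3²⁻] = 0.009224 × 1.107 = 0.0102 mmol/kg = 10.2 μmol/kg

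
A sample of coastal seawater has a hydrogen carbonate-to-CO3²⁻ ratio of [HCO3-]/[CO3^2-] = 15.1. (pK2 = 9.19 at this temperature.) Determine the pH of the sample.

From K2 = [H⁺][CO3^2-]/[HCO3-]:  pH = pK2 − log₁₀([HCO3-]/[CO3^2-])
log₁₀(15.1) = +1.179
pH = 9.19 − (+1.179) = 8.01

pH = 8.01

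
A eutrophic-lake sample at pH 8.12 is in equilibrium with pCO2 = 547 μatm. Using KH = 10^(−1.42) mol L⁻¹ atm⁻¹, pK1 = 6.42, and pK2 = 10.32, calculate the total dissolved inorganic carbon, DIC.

[CO2*] = KH · pCO2 = 10^(−1.42) × 547×10^-6 = 2.080×10^-5 mol/L
α₀ = 1/(1 + K1/[H⁺] + K1K2/[H⁺]²) = 1/(1 + 10^+1.70 + 10^-0.50) = 0.01944
DIC = [CO2*]/α₀ = 2.080×10^-5 / 0.01944 = 1.07 mmol/L

DIC = 1.07 mmol/L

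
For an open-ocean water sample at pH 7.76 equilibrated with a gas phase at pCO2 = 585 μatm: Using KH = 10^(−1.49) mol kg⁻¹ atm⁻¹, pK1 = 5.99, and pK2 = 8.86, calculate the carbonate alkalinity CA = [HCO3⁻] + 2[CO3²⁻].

[CO2*] = KH · pCO2 = 10^(−1.49) × 585×10^-6 = 1.893×10^-5 mol/kg
α₀ = 1/(1 + K1/[H⁺] + K1K2/[H⁺]²) = 1/(1 + 10^+1.77 + 10^+0.67) = 0.01549
DIC = [CO2*]/α₀ = 1.893×10^-5 / 0.01549 = 1.222 mmol/kg
CA = (α₁ + 2α₂)·DIC = (0.9121 + 2×0.07245) × 1.222 = 1.29 mmol/kg

CA = 1.29 mmol/kg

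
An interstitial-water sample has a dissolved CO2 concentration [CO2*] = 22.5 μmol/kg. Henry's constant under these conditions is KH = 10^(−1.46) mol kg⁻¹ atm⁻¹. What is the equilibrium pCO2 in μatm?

pCO2 = 649 μatm

KH = 10^(−1.46) = 3.467×10^-2 mol kg⁻¹ atm⁻¹
pCO2 = [CO2*]/KH = 22.5×10^-6 / 3.467×10^-2 = 6.49×10^-4 atm = 649 μatm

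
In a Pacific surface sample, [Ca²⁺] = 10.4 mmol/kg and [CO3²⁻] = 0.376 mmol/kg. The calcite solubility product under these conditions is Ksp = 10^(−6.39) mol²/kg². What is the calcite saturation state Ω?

Ksp = 10^(−6.39) = 4.074×10^-7
Ω = [Ca²⁺][CO3²⁻]/Ksp = (10.4×10^-3)(0.376×10^-3) / 4.074×10^-7 = 9.60

Ω = 9.60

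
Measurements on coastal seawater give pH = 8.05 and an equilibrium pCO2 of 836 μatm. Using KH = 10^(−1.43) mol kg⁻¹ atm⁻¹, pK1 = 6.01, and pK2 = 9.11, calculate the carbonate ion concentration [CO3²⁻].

[CO2*] = KH · pCO2 = 10^(−1.43) × 836×10^-6 = 3.106×10^-5 mol/kg
α₀ = 1/(1 + K1/[H⁺] + K1K2/[H⁺]²) = 1/(1 + 10^+2.04 + 10^+0.98) = 0.008320
DIC = [CO2*]/α₀ = 3.106×10^-5 / 0.008320 = 3.733 mmol/kg
[CO3²⁻] = α₂·DIC; α₂ = 0.07945, so [CO3²⁻] = 0.07945 × 3.733 = 0.297 mmol/kg

[CO3²⁻] = 0.297 mmol/kg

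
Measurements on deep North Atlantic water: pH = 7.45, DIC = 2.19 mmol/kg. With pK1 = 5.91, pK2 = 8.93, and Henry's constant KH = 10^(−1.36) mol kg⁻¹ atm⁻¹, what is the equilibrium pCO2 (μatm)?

pCO2 = 1360 μatm

α₀ = 1 / (1 + K1/[H⁺] + K1K2/[H⁺]²) = 1 / (1 + 10^+1.54 + 10^+0.06)
   = 1 / (1 + 34.674 + 1.1482) = 1/36.822 = 0.02716
[CO2*] = α₀ × DIC = 0.02716 × 2.19 = 0.05948 mmol/kg
pCO2 = [CO2*]/KH = 5.948×10^-5 / 4.365×10^-2 = 1360 μatm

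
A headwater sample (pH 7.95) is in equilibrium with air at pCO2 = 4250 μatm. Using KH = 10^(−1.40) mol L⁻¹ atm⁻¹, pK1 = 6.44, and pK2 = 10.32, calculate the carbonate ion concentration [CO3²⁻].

[CO2*] = KH · pCO2 = 10^(−1.40) × 4250×10^-6 = 1.692×10^-4 mol/L
α₀ = 1/(1 + K1/[H⁺] + K1K2/[H⁺]²) = 1/(1 + 10^+1.51 + 10^-0.86) = 0.02985
DIC = [CO2*]/α₀ = 1.692×10^-4 / 0.02985 = 5.668 mmol/L
[CO3²⁻] = α₂·DIC; α₂ = 0.004121, so [CO3²⁻] = 0.004121 × 5.668 = 0.0234 mmol/L

[CO3²⁻] = 0.0234 mmol/L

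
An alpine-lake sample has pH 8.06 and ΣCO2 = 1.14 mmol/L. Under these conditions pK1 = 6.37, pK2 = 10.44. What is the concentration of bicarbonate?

α₁ = 1 / (1 + [H⁺]/K1 + K2/[H⁺]) = 1 / (1 + 10^-1.69 + 10^-2.38)
   = 1 / (1 + 0.020417 + 0.0041687) = 1/1.0246 = 0.9760
[HCO3⁻] = α₁ × DIC = 0.9760 × 1.14 = 1.11 mmol/L

[HCO3⁻] = 1.11 mmol/L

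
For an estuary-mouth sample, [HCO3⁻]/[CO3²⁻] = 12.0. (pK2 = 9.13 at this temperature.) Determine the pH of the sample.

From K2 = [H⁺][CO3²⁻]/[HCO3⁻]:  pH = pK2 − log₁₀([HCO3⁻]/[CO3²⁻])
log₁₀(12.0) = +1.079
pH = 9.13 − (+1.079) = 8.05

pH = 8.05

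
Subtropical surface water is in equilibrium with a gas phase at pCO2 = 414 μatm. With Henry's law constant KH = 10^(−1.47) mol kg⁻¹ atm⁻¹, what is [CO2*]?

[CO2*] = 14.0 μmol/kg

KH = 10^(−1.47) = 3.388×10^-2 mol kg⁻¹ atm⁻¹
[CO2*] = KH · pCO2 = 3.388×10^-2 × 414×10^-6 atm = 1.40×10^-5 mol/kg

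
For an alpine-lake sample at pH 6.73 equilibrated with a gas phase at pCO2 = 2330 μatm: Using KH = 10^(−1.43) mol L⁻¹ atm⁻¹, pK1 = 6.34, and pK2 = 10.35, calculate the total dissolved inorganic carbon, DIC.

[CO2*] = KH · pCO2 = 10^(−1.43) × 2330×10^-6 = 8.657×10^-5 mol/L
α₀ = 1/(1 + K1/[H⁺] + K1K2/[H⁺]²) = 1/(1 + 10^+0.39 + 10^-3.23) = 0.2894
DIC = [CO2*]/α₀ = 8.657×10^-5 / 0.2894 = 0.299 mmol/L

DIC = 0.299 mmol/L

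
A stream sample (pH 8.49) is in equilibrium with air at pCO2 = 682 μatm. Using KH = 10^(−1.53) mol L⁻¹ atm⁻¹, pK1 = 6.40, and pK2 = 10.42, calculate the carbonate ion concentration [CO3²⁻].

[CO2*] = KH · pCO2 = 10^(−1.53) × 682×10^-6 = 2.013×10^-5 mol/L
α₀ = 1/(1 + K1/[H⁺] + K1K2/[H⁺]²) = 1/(1 + 10^+2.09 + 10^+0.16) = 0.007970
DIC = [CO2*]/α₀ = 2.013×10^-5 / 0.007970 = 2.525 mmol/L
[CO3²⁻] = α₂·DIC; α₂ = 0.01152, so [CO3²⁻] = 0.01152 × 2.525 = 0.0291 mmol/L

[CO3²⁻] = 0.0291 mmol/L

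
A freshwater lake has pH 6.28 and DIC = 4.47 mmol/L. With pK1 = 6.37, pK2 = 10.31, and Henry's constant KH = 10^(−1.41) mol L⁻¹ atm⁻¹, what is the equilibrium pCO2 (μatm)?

α₀ = 1 / (1 + K1/[H⁺] + K1K2/[H⁺]²) = 1 / (1 + 10^-0.09 + 10^-4.12)
   = 1 / (1 + 0.81283 + 7.5858×10^-5) = 1/1.8129 = 0.5516
[CO2*] = α₀ × DIC = 0.5516 × 4.47 = 2.466 mmol/L
pCO2 = [CO2*]/KH = 2.466×10^-3 / 3.890×10^-2 = 6.34×10^4 μatm

pCO2 = 6.34×10^4 μatm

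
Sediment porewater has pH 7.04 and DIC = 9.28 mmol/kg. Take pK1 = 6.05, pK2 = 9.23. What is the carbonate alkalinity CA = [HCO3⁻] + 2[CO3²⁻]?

CA = [HCO3⁻] + 2[CO3²⁻] = (α₁ + 2α₂)·DIC
At pH 7.04: [H⁺]/K1 = 10^-0.99 = 0.10233, K2/[H⁺] = 10^-2.19 = 0.0064565
α₁ = 1/(1 + 0.10233 + 0.0064565) = 1/1.1088 = 0.9019; α₂ = α₁·K2/[H⁺] = 0.005823
α₁ + 2α₂ = 0.9135
CA = 0.9135 × 9.28 = 8.48 mmol/kg

CA = 8.48 mmol/kg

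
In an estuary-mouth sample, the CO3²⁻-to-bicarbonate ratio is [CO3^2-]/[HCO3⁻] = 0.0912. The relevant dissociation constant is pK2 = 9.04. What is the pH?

From K2 = [H⁺][CO3^2-]/[HCO3⁻]:  pH = pK2 + log₁₀([CO3^2-]/[HCO3⁻])
log₁₀(0.0912) = -1.040
pH = 9.04 + (-1.040) = 8.00

pH = 8.00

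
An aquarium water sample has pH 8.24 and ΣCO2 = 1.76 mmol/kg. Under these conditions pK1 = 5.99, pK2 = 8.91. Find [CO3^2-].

α₂ = 1 / (1 + [H⁺]/K2 + [H⁺]²/(K1K2)) = 1 / (1 + 10^+0.67 + 10^-1.58)
   = 1 / (1 + 4.6774 + 0.026303) = 1/5.7037 = 0.1753
[CO3²⁻] = α₂ × DIC = 0.1753 × 1.76 = 0.309 mmol/kg

[CO3²⁻] = 0.309 mmol/kg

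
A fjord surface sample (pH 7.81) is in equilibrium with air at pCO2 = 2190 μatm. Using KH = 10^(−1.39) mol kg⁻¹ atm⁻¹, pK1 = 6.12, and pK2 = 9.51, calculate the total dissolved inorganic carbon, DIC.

[CO2*] = KH · pCO2 = 10^(−1.39) × 2190×10^-6 = 8.922×10^-5 mol/kg
α₀ = 1/(1 + K1/[H⁺] + K1K2/[H⁺]²) = 1/(1 + 10^+1.69 + 10^-0.01) = 0.01963
DIC = [CO2*]/α₀ = 8.922×10^-5 / 0.01963 = 4.55 mmol/kg

DIC = 4.55 mmol/kg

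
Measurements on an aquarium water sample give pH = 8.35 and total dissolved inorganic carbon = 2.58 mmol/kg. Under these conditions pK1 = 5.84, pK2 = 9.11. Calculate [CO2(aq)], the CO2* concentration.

[CO2*] = 6.77 μmol/kg

α₀ = 1 / (1 + K1/[H⁺] + K1K2/[H⁺]²) = 1 / (1 + 10^+2.51 + 10^+1.75)
   = 1 / (1 + 323.59 + 56.234) = 1/380.83 = 0.002626
[CO2*] = α₀ × DIC = 0.002626 × 2.58 = 0.00677 mmol/kg = 6.77 μmol/kg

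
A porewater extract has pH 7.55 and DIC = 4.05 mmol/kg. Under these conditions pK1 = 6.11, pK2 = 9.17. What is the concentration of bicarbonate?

α₁ = 1 / (1 + [H⁺]/K1 + K2/[H⁺]) = 1 / (1 + 10^-1.44 + 10^-1.62)
   = 1 / (1 + 0.036308 + 0.023988) = 1/1.0603 = 0.9431
[HCO3⁻] = α₁ × DIC = 0.9431 × 4.05 = 3.82 mmol/kg

[HCO3⁻] = 3.82 mmol/kg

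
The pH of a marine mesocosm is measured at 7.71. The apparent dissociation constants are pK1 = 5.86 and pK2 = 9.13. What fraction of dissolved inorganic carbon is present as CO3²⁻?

α₂ = 0.0361

α₂ = 1 / (1 + [H⁺]/K2 + [H⁺]²/(K1K2)) = 1 / (1 + 10^+1.42 + 10^-0.43)
   = 1 / (1 + 26.303 + 0.37154) = 1/27.674 = 0.03613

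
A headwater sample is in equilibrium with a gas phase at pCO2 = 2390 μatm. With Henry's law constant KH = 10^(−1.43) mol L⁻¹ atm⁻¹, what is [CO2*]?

[CO2*] = 88.8 μmol/L

KH = 10^(−1.43) = 3.715×10^-2 mol L⁻¹ atm⁻¹
[CO2*] = KH · pCO2 = 3.715×10^-2 × 2390×10^-6 atm = 8.88×10^-5 mol/L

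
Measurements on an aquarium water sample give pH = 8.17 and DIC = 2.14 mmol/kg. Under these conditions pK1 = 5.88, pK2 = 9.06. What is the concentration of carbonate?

α₂ = 1 / (1 + [H⁺]/K2 + [H⁺]²/(K1K2)) = 1 / (1 + 10^+0.89 + 10^-1.40)
   = 1 / (1 + 7.7625 + 0.039811) = 1/8.8023 = 0.1136
[CO3²⁻] = α₂ × DIC = 0.1136 × 2.14 = 0.243 mmol/kg

[CO3²⁻] = 0.243 mmol/kg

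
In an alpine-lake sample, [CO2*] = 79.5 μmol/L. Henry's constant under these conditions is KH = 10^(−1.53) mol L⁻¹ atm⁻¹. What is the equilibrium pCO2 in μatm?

KH = 10^(−1.53) = 2.951×10^-2 mol L⁻¹ atm⁻¹
pCO2 = [CO2*]/KH = 79.5×10^-6 / 2.951×10^-2 = 2.69×10^-3 atm = 2690 μatm

pCO2 = 2690 μatm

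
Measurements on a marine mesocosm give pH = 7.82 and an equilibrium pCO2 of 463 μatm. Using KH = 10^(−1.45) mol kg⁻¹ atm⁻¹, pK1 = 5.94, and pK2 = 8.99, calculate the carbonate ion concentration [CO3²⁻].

[CO2*] = KH · pCO2 = 10^(−1.45) × 463×10^-6 = 1.643×10^-5 mol/kg
α₀ = 1/(1 + K1/[H⁺] + K1K2/[H⁺]²) = 1/(1 + 10^+1.88 + 10^+0.71) = 0.01220
DIC = [CO2*]/α₀ = 1.643×10^-5 / 0.01220 = 1.347 mmol/kg
[CO3²⁻] = α₂·DIC; α₂ = 0.06255, so [CO3²⁻] = 0.06255 × 1.347 = 0.0843 mmol/kg

[CO3²⁻] = 0.0843 mmol/kg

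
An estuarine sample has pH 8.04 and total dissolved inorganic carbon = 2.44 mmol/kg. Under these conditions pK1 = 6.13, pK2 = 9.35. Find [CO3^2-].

α₂ = 1 / (1 + [H⁺]/K2 + [H⁺]²/(K1K2)) = 1 / (1 + 10^+1.31 + 10^-0.60)
   = 1 / (1 + 20.417 + 0.25119) = 1/21.669 = 0.04615
[CO3²⁻] = α₂ × DIC = 0.04615 × 2.44 = 0.113 mmol/kg

[CO3²⁻] = 0.113 mmol/kg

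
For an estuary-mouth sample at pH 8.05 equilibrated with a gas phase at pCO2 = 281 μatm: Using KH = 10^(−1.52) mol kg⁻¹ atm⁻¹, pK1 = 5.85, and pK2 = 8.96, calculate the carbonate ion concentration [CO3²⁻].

[CO3²⁻] = 0.165 mmol/kg

[CO2*] = KH · pCO2 = 10^(−1.52) × 281×10^-6 = 8.486×10^-6 mol/kg
α₀ = 1/(1 + K1/[H⁺] + K1K2/[H⁺]²) = 1/(1 + 10^+2.20 + 10^+1.29) = 0.005587
DIC = [CO2*]/α₀ = 8.486×10^-6 / 0.005587 = 1.519 mmol/kg
[CO3²⁻] = α₂·DIC; α₂ = 0.1089, so [CO3²⁻] = 0.1089 × 1.519 = 0.165 mmol/kg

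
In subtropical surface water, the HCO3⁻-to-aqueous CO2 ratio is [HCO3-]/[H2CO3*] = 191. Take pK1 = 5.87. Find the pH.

pH = 8.15

From K1 = [H⁺][HCO3-]/[H2CO3*]:  pH = pK1 + log₁₀([HCO3-]/[H2CO3*])
log₁₀(191) = +2.281
pH = 5.87 + (+2.281) = 8.15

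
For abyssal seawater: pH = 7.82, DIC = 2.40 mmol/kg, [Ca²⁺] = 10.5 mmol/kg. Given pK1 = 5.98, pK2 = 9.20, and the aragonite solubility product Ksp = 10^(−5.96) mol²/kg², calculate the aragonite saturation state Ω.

Ω = 0.907

α₂ = 1 / (1 + [H⁺]/K2 + [H⁺]²/(K1K2)) = 1 / (1 + 10^+1.38 + 10^-0.46)
   = 1 / (1 + 23.988 + 0.34674) = 1/25.335 = 0.03947
[CO3²⁻] = α₂ × DIC = 0.03947 × 2.40 = 0.09473 mmol/kg
Ksp = 10^(−5.96) = 1.096×10^-6
Ω = [Ca²⁺][CO3²⁻]/Ksp = (10.5×10^-3)(9.473×10^-5) / 1.096×10^-6 = 0.907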